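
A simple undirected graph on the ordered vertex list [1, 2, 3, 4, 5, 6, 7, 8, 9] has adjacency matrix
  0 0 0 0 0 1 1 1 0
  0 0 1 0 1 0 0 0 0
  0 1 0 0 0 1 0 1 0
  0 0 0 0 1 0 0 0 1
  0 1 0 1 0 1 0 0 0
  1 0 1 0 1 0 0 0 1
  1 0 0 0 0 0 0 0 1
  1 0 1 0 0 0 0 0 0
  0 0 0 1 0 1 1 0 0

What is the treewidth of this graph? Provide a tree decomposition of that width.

Treewidth 3.
Bags: B1 = {2, 3, 4, 5}  B2 = {3, 4, 5, 6}  B3 = {3, 4, 6, 9}  B4 = {3, 6, 8, 9}  B5 = {1, 6, 8, 9}  B6 = {1, 7, 8, 9}
Tree: B1–B2, B2–B3, B3–B4, B4–B5, B5–B6

Each bag holds 4 vertices, so the decomposition has width 3, which upper-bounds the treewidth. For the lower bound: the 4 vertex sets {2,4,5}, {3}, {6}, {1,7,8,9} are disjoint, each induces a connected subgraph, and every pair is joined by at least one edge of G. Contracting each set to a single vertex therefore yields K_{4} as a minor, and since treewidth is minor-monotone, tw(G) ≥ tw(K_{4}) = 3. The upper and lower bounds meet at 3, so that is the treewidth.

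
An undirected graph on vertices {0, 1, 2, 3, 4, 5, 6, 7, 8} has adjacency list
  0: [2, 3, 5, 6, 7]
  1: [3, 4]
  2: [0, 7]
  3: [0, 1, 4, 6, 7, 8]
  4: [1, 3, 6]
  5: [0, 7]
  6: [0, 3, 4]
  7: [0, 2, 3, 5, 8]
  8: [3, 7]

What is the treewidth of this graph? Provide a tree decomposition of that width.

Treewidth 2.
One such decomposition:
Bags: B1 = {0, 3, 6}  B2 = {0, 3, 7}  B3 = {3, 4, 6}  B4 = {3, 7, 8}  B5 = {0, 5, 7}  B6 = {1, 3, 4}  B7 = {0, 2, 7}
Tree: B1–B2, B1–B3, B2–B4, B2–B5, B3–B6, B2–B7

Every bag has size at most 3, so the width is 3 − 1 = 2 and tw(G) ≤ 2. For the lower bound, the 3 vertices {0, 2, 7} are pairwise adjacent, and any tree decomposition puts a clique entirely inside one bag — forcing width ≥ 2. The upper and lower bounds meet at 2, so that is the treewidth.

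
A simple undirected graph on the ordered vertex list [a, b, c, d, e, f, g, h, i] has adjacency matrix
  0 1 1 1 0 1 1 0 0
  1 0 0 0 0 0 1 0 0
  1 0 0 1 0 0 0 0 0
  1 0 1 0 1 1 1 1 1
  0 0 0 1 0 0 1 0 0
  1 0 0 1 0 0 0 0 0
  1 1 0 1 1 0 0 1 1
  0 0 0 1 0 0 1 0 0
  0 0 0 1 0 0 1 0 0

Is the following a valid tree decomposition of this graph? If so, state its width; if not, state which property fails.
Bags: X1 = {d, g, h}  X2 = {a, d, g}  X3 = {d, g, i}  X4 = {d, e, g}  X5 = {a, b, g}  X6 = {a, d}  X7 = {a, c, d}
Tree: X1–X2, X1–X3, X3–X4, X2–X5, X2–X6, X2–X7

A tree decomposition must satisfy three properties: every vertex lies in some bag; for every edge, both endpoints lie together in some bag; and for every vertex, the bags containing it form a connected subtree. Here vertex f appears in no bag, so the decomposition is invalid.

No — vertex f appears in no bag.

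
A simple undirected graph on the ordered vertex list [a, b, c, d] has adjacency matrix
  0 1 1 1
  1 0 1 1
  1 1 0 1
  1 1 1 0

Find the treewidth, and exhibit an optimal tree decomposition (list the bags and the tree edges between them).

Treewidth 3.
Bags: B1 = {a, b, c, d}
Tree: (single bag)

With just one bag of size 4, the width is 4 − 1 = 3, so tw(G) ≤ 3. For the lower bound, the 4 vertices {a, b, c, d} are pairwise adjacent, and any tree decomposition puts a clique entirely inside one bag — forcing width ≥ 3. Combining the bounds, tw(G) = 3.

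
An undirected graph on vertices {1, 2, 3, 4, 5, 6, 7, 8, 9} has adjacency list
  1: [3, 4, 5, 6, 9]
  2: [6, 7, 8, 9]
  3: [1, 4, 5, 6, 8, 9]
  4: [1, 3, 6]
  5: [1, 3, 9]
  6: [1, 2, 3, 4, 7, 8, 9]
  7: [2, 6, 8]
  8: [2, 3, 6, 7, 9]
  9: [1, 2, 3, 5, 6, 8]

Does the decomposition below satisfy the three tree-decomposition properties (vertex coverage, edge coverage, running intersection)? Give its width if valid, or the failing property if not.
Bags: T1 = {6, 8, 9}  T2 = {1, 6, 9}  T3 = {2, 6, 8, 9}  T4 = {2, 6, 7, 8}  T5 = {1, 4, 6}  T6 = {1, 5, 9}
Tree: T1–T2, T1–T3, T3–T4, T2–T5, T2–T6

A tree decomposition must satisfy three properties: every vertex lies in some bag; for every edge, both endpoints lie together in some bag; and for every vertex, the bags containing it form a connected subtree. Here vertex 3 appears in no bag, so the decomposition is invalid.

No — vertex 3 appears in no bag.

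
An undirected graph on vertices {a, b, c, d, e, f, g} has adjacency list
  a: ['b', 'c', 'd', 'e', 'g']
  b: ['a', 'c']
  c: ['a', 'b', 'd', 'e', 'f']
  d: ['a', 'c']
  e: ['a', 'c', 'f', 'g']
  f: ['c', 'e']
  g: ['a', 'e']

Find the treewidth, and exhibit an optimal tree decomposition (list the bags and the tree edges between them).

Every bag has size at most 3, so the width is 3 − 1 = 2 and tw(G) ≤ 2. For the lower bound, the 3 vertices {a, e, g} are pairwise adjacent, and any tree decomposition puts a clique entirely inside one bag — forcing width ≥ 2. Hence tw(G) = 2 exactly.

Treewidth 2.
One optimal decomposition is:
Bags: B1 = {a, e, g}  B2 = {a, c, e}  B3 = {a, b, c}  B4 = {a, c, d}  B5 = {c, e, f}
Tree: B1–B2, B2–B3, B2–B4, B2–B5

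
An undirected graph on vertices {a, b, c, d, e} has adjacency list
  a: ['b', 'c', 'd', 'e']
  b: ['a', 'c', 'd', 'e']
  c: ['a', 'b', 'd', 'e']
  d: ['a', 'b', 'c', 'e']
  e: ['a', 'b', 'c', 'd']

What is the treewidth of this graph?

4

A width-4 tree decomposition is:
Bags: B1 = {a, b, c, d, e}
Tree: (single bag)
With just one bag of size 5, the width is 5 − 1 = 4, so tw(G) ≤ 4. Conversely, {a, b, c, d, e} is a clique of size 5, and the vertices of any clique must share a bag in every tree decomposition; so some bag has ≥ 5 vertices and tw(G) ≥ 4. Combining the bounds, tw(G) = 4.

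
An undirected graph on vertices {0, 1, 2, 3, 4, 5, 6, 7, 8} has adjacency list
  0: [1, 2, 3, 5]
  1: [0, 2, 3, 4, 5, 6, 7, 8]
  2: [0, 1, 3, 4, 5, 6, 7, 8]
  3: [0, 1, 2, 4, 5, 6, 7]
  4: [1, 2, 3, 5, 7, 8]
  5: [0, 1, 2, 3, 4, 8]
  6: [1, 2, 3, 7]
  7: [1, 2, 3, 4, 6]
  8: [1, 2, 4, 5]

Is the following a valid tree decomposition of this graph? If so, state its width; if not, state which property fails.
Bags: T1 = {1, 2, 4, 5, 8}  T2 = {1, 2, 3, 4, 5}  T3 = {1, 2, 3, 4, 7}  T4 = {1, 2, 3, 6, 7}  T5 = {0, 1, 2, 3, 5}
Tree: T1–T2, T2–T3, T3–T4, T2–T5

Yes; width 4.

Vertex coverage: the bags together contain {0, 1, 2, 3, 4, 5, 6, 7, 8}, the full vertex set. Edge coverage: each edge of G has both endpoints in at least one bag. Running intersection: for every vertex, the bags containing it form a connected subtree. All three properties hold, so this is a valid tree decomposition of width max|bag| − 1 = 4, and hence tw(G) ≤ 4.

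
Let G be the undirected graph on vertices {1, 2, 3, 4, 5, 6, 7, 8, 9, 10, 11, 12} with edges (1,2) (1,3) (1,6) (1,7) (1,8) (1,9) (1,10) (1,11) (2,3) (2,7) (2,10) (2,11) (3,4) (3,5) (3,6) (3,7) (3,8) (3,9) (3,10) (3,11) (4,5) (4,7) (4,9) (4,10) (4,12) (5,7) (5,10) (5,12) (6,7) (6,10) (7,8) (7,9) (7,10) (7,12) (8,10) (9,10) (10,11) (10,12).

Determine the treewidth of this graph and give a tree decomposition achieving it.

Each bag holds 5 vertices, so the decomposition has width 4, which upper-bounds the treewidth. On the other hand G contains the 5-clique {1, 2, 3, 10, 11}. A clique must lie in a single bag of any decomposition, so no decomposition can have width below 4. Combining the bounds, tw(G) = 4.

Treewidth 4.
One optimal decomposition is:
Bags: B1 = {1, 3, 7, 8, 10}  B2 = {1, 3, 7, 9, 10}  B3 = {3, 4, 7, 9, 10}  B4 = {3, 4, 5, 7, 10}  B5 = {1, 2, 3, 7, 10}  B6 = {4, 5, 7, 10, 12}  B7 = {1, 2, 3, 10, 11}  B8 = {1, 3, 6, 7, 10}
Tree: B1–B2, B2–B3, B3–B4, B1–B5, B4–B6, B5–B7, B5–B8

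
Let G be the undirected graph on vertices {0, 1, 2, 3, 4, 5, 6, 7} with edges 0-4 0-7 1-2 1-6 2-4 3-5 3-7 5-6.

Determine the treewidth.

A width-2 tree decomposition is:
Bags: B1 = {3, 5, 7}  B2 = {5, 6, 7}  B3 = {1, 6, 7}  B4 = {1, 2, 7}  B5 = {2, 4, 7}  B6 = {0, 4, 7}
Tree: B1–B2, B2–B3, B3–B4, B4–B5, B5–B6
The largest bag has 3 vertices, giving width 2; this decomposition certifies tw(G) ≤ 2. Since 7–3–5–6–1–2–4–0–7 is a cycle in G, G is not acyclic. Forests are exactly the graphs of treewidth ≤ 1, so tw(G) ≥ 2. Therefore the treewidth is 2.

2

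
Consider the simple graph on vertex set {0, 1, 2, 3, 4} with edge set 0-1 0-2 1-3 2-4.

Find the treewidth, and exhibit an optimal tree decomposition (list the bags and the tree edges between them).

Every bag has size at most 2, so the width is 2 − 1 = 1 and tw(G) ≤ 1. Since G has at least one edge (e.g. 4–2), it is not an edgeless graph, so tw(G) ≥ 1. Therefore the treewidth is 1.

Treewidth 1.
One such decomposition:
Bags: B1 = {2, 4}  B2 = {0, 2}  B3 = {0, 1}  B4 = {1, 3}
Tree: B1–B2, B2–B3, B3–B4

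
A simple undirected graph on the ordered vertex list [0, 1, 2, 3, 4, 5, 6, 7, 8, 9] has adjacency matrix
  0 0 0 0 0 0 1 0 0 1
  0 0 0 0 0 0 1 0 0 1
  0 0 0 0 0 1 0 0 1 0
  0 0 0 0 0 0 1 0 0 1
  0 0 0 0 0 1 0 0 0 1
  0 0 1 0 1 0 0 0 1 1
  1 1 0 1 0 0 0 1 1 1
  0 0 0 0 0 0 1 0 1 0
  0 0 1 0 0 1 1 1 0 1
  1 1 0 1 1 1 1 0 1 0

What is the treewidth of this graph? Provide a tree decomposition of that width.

Treewidth 2.
One such decomposition:
Bags: B1 = {1, 6, 9}  B2 = {6, 8, 9}  B3 = {0, 6, 9}  B4 = {5, 8, 9}  B5 = {3, 6, 9}  B6 = {2, 5, 8}  B7 = {6, 7, 8}  B8 = {4, 5, 9}
Tree: B1–B2, B1–B3, B2–B4, B2–B5, B4–B6, B2–B7, B4–B8

Each bag holds 3 vertices, so the decomposition has width 2, which upper-bounds the treewidth. Conversely, {4, 5, 9} is a clique of size 3, and the vertices of any clique must share a bag in every tree decomposition; so some bag has ≥ 3 vertices and tw(G) ≥ 2. Therefore the treewidth is 2.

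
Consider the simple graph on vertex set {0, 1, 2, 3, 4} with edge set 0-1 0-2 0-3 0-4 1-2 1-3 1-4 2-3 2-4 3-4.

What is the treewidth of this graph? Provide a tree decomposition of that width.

A single bag containing all 5 vertices is trivially a valid decomposition of width 4. On the other hand G contains the 5-clique {0, 1, 2, 3, 4}. A clique must lie in a single bag of any decomposition, so no decomposition can have width below 4. The upper and lower bounds meet at 4, so that is the treewidth.

Treewidth 4.
Bags: B1 = {0, 1, 2, 3, 4}
Tree: (single bag)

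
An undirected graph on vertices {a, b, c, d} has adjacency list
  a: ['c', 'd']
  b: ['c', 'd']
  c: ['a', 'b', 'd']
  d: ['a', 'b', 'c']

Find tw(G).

A width-2 tree decomposition is:
Bags: B1 = {a, c, d}  B2 = {b, c, d}
Tree: B1–B2
The largest bag has 3 vertices, giving width 2; this decomposition certifies tw(G) ≤ 2. For the lower bound, the 3 vertices {a, c, d} are pairwise adjacent, and any tree decomposition puts a clique entirely inside one bag — forcing width ≥ 2. The upper and lower bounds meet at 2, so that is the treewidth.

2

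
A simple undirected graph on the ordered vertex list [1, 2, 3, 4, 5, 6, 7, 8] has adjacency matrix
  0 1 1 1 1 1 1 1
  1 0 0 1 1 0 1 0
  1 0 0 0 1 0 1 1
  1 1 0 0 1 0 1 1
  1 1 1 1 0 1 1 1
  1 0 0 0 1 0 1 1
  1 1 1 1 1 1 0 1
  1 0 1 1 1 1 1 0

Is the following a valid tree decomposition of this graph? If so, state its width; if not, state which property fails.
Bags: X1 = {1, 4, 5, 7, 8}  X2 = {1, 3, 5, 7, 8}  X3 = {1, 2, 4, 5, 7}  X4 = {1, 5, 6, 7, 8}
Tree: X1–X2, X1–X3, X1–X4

Every vertex of G appears in some bag (union = {1, 2, 3, 4, 5, 6, 7, 8}); every edge is covered by a bag; and for each vertex v the set of bags containing v is connected in the bag tree. The decomposition is therefore valid. The largest bag has 5 vertices, so the width is 4.

Yes; width 4.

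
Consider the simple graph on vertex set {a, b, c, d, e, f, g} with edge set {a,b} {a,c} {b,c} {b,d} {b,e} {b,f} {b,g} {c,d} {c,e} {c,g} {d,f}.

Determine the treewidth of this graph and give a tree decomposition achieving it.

Every bag has size at most 3, so the width is 3 − 1 = 2 and tw(G) ≤ 2. On the other hand G contains the 3-clique {b, c, d}. A clique must lie in a single bag of any decomposition, so no decomposition can have width below 2. Therefore the treewidth is 2.

Treewidth 2.
Bags: B1 = {a, b, c}  B2 = {b, c, d}  B3 = {b, c, g}  B4 = {b, d, f}  B5 = {b, c, e}
Tree: B1–B2, B1–B3, B2–B4, B1–B5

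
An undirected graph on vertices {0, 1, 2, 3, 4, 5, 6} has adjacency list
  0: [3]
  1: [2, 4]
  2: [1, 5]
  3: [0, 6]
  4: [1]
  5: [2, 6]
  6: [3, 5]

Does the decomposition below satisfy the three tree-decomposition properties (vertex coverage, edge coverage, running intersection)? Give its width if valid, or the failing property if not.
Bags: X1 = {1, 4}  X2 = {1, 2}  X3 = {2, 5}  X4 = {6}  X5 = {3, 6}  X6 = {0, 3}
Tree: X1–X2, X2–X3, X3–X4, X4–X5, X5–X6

No — edge (5,6) lies in no bag.

A tree decomposition must satisfy three properties: every vertex lies in some bag; for every edge, both endpoints lie together in some bag; and for every vertex, the bags containing it form a connected subtree. Here edge (5,6) lies in no bag, so the decomposition is invalid.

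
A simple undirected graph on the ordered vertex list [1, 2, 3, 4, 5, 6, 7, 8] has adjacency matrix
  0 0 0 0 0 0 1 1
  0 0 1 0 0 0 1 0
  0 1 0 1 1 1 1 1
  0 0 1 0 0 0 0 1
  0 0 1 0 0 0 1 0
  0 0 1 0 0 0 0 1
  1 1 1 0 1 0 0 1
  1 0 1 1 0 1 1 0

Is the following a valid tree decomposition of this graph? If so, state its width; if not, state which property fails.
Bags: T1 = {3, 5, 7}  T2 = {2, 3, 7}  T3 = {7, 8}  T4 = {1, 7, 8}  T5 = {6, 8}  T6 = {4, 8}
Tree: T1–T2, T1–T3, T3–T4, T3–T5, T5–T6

A tree decomposition must satisfy three properties: every vertex lies in some bag; for every edge, both endpoints lie together in some bag; and for every vertex, the bags containing it form a connected subtree. Here edge (3,8) lies in no bag, so the decomposition is invalid.

No — edge (3,8) lies in no bag.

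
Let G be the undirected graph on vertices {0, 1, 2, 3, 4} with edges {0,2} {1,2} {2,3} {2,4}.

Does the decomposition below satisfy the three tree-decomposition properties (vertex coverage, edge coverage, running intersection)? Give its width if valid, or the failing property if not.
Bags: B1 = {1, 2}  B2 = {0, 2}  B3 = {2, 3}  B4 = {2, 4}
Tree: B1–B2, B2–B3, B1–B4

Checking the three conditions: (i) the bags cover all of {0, 1, 2, 3, 4}; (ii) for each edge, some bag contains both endpoints; (iii) the bags containing any fixed vertex form a subtree. All hold, so the decomposition is valid with width 2 − 1 = 1.

Yes; width 1.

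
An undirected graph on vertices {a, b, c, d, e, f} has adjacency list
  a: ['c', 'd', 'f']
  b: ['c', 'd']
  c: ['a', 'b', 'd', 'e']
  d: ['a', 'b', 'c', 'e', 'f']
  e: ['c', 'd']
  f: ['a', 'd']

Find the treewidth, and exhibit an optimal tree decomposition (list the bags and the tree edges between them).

The largest bag has 3 vertices, giving width 2; this decomposition certifies tw(G) ≤ 2. For the lower bound, the 3 vertices {c, d, e} are pairwise adjacent, and any tree decomposition puts a clique entirely inside one bag — forcing width ≥ 2. Therefore the treewidth is 2.

Treewidth 2.
One such decomposition:
Bags: B1 = {a, c, d}  B2 = {c, d, e}  B3 = {b, c, d}  B4 = {a, d, f}
Tree: B1–B2, B2–B3, B1–B4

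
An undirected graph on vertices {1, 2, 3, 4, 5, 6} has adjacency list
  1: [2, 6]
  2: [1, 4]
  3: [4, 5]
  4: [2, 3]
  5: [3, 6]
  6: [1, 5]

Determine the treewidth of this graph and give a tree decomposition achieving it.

Treewidth 2.
One optimal decomposition is:
Bags: B1 = {1, 2, 6}  B2 = {2, 5, 6}  B3 = {2, 3, 5}  B4 = {2, 3, 4}
Tree: B1–B2, B2–B3, B3–B4

Every bag has size at most 3, so the width is 3 − 1 = 2 and tw(G) ≤ 2. Since 2–1–6–5–3–4–2 is a cycle in G, G is not acyclic. Forests are exactly the graphs of treewidth ≤ 1, so tw(G) ≥ 2. Combining the bounds, tw(G) = 2.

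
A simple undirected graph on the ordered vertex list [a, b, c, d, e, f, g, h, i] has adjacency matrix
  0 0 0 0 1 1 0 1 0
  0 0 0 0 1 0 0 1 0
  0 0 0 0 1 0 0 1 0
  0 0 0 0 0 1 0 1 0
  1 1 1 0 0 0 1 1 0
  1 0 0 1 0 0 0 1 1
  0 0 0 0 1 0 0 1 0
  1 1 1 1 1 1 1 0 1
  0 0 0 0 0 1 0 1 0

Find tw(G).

A width-2 tree decomposition is:
Bags: B1 = {a, e, h}  B2 = {e, g, h}  B3 = {a, f, h}  B4 = {d, f, h}  B5 = {f, h, i}  B6 = {c, e, h}  B7 = {b, e, h}
Tree: B1–B2, B1–B3, B3–B4, B4–B5, B2–B6, B6–B7
Every bag has size at most 3, so the width is 3 − 1 = 2 and tw(G) ≤ 2. On the other hand G contains the 3-clique {d, f, h}. A clique must lie in a single bag of any decomposition, so no decomposition can have width below 2. The upper and lower bounds meet at 2, so that is the treewidth.

2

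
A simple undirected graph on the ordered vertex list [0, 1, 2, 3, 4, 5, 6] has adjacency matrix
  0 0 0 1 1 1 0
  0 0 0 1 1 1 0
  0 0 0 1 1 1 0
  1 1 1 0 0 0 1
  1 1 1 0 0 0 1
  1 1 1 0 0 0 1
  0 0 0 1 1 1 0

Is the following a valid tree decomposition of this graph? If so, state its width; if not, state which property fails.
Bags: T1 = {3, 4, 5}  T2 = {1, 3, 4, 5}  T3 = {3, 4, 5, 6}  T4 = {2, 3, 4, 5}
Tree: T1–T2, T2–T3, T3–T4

A tree decomposition must satisfy three properties: every vertex lies in some bag; for every edge, both endpoints lie together in some bag; and for every vertex, the bags containing it form a connected subtree. Here vertex 0 appears in no bag, so the decomposition is invalid.

No — vertex 0 appears in no bag.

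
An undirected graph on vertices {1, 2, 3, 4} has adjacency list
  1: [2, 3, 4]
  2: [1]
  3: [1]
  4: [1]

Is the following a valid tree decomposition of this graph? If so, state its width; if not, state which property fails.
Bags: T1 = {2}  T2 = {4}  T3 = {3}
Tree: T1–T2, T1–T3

A tree decomposition must satisfy three properties: every vertex lies in some bag; for every edge, both endpoints lie together in some bag; and for every vertex, the bags containing it form a connected subtree. Here vertex 1 appears in no bag, so the decomposition is invalid.

No — vertex 1 appears in no bag.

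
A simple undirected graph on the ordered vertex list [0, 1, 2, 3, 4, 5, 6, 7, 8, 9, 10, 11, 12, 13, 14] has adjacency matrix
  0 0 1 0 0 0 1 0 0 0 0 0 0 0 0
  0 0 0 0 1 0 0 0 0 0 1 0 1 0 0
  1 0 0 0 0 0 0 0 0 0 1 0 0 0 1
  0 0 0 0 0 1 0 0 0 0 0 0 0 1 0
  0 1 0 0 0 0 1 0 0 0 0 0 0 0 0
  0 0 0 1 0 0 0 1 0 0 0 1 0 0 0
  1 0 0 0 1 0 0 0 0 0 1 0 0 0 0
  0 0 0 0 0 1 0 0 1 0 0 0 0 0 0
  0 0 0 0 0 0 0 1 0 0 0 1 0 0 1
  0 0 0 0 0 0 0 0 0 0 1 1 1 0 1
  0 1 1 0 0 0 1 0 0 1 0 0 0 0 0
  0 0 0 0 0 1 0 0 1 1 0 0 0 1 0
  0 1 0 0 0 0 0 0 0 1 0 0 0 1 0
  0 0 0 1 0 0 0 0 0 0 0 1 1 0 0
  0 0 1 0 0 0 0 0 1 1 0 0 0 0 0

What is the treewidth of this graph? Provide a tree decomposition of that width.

The largest bag has 4 vertices, giving width 3; this decomposition certifies tw(G) ≤ 3. For the lower bound: the 4 vertex sets {0,4,6}, {1}, {10}, {2,9,12,14} are disjoint, each induces a connected subgraph, and every pair is joined by at least one edge of G. Contracting each set to a single vertex therefore yields K_{4} as a minor, and since treewidth is minor-monotone, tw(G) ≥ tw(K_{4}) = 3. Therefore the treewidth is 3.

Treewidth 3.
Bags: B1 = {0, 1, 4, 6}  B2 = {0, 1, 6, 10}  B3 = {0, 1, 2, 10}  B4 = {1, 2, 10, 12}  B5 = {2, 9, 10, 12}  B6 = {2, 9, 12, 14}  B7 = {9, 12, 13, 14}  B8 = {9, 11, 13, 14}  B9 = {8, 11, 13, 14}  B10 = {3, 8, 11, 13}  B11 = {3, 5, 8, 11}  B12 = {3, 5, 7, 8}
Tree: B1–B2, B2–B3, B3–B4, B4–B5, B5–B6, B6–B7, B7–B8, B8–B9, B9–B10, B10–B11, B11–B12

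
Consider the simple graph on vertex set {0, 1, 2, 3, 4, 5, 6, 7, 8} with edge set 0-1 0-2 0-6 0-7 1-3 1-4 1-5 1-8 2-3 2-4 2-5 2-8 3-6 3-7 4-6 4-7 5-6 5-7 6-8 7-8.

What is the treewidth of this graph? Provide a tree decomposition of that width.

Treewidth 4.
One such decomposition:
Bags: B1 = {1, 2, 5, 6, 7}  B2 = {1, 2, 3, 6, 7}  B3 = {1, 2, 6, 7, 8}  B4 = {0, 1, 2, 6, 7}  B5 = {1, 2, 4, 6, 7}
Tree: B1–B2, B2–B3, B3–B4, B4–B5

The largest bag has 5 vertices, giving width 4; this decomposition certifies tw(G) ≤ 4. For the lower bound: the 5 vertex sets {5,6}, {2,3}, {7,8}, {1}, {0} are disjoint, each induces a connected subgraph, and every pair is joined by at least one edge of G. Contracting each set to a single vertex therefore yields K_{5} as a minor, and since treewidth is minor-monotone, tw(G) ≥ tw(K_{5}) = 4. The upper and lower bounds meet at 4, so that is the treewidth.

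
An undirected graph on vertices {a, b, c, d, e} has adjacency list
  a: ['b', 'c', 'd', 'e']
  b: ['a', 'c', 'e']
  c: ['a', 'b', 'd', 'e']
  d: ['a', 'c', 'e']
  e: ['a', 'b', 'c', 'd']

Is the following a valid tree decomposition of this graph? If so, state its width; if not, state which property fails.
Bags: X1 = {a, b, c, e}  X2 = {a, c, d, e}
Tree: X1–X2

Every vertex of G appears in some bag (union = {a, b, c, d, e}); every edge is covered by a bag; and for each vertex v the set of bags containing v is connected in the bag tree. The decomposition is therefore valid. The largest bag has 4 vertices, so the width is 3.

Yes; width 3.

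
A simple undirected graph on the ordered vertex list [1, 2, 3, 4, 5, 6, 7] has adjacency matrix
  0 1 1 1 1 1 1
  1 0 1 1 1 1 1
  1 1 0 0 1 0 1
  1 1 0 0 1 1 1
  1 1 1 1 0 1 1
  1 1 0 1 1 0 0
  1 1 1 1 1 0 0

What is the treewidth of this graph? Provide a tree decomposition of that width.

Treewidth 4.
One such decomposition:
Bags: B1 = {1, 2, 4, 5, 7}  B2 = {1, 2, 3, 5, 7}  B3 = {1, 2, 4, 5, 6}
Tree: B1–B2, B1–B3

The largest bag has 5 vertices, giving width 4; this decomposition certifies tw(G) ≤ 4. On the other hand G contains the 5-clique {1, 2, 3, 5, 7}. A clique must lie in a single bag of any decomposition, so no decomposition can have width below 4. The upper and lower bounds meet at 4, so that is the treewidth.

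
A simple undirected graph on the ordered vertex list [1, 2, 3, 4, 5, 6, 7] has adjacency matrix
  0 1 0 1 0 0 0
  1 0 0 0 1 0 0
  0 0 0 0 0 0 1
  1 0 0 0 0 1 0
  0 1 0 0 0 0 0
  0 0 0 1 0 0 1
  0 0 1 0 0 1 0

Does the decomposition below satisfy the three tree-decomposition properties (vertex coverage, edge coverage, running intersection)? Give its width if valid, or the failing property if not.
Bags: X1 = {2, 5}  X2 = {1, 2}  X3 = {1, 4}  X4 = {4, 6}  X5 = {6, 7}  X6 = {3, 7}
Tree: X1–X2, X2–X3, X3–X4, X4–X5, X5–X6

Yes; width 1.

Checking the three conditions: (i) the bags cover all of {1, 2, 3, 4, 5, 6, 7}; (ii) for each edge, some bag contains both endpoints; (iii) the bags containing any fixed vertex form a subtree. All hold, so the decomposition is valid with width 2 − 1 = 1.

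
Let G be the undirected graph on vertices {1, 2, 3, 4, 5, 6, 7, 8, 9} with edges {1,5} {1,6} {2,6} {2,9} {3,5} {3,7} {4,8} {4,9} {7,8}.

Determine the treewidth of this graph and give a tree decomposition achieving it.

Each bag holds 3 vertices, so the decomposition has width 2, which upper-bounds the treewidth. Since 1–6–2–9–4–8–7–3–5–1 is a cycle in G, G is not acyclic. Forests are exactly the graphs of treewidth ≤ 1, so tw(G) ≥ 2. Hence tw(G) = 2 exactly.

Treewidth 2.
One such decomposition:
Bags: B1 = {1, 2, 6}  B2 = {1, 2, 9}  B3 = {1, 4, 9}  B4 = {1, 4, 8}  B5 = {1, 7, 8}  B6 = {1, 3, 7}  B7 = {1, 3, 5}
Tree: B1–B2, B2–B3, B3–B4, B4–B5, B5–B6, B6–B7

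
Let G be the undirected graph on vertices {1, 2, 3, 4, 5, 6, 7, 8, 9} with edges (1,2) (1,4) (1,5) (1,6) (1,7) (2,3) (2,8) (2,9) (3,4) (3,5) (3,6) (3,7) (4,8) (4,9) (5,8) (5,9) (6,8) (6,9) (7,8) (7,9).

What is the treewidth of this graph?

4

A width-4 tree decomposition is:
Bags: B1 = {1, 3, 7, 8, 9}  B2 = {1, 3, 5, 8, 9}  B3 = {1, 2, 3, 8, 9}  B4 = {1, 3, 6, 8, 9}  B5 = {1, 3, 4, 8, 9}
Tree: B1–B2, B2–B3, B3–B4, B4–B5
The largest bag has 5 vertices, giving width 4; this decomposition certifies tw(G) ≤ 4. For the lower bound: the 5 vertex sets {7,9}, {5,8}, {2,3}, {1}, {6} are disjoint, each induces a connected subgraph, and every pair is joined by at least one edge of G. Contracting each set to a single vertex therefore yields K_{5} as a minor, and since treewidth is minor-monotone, tw(G) ≥ tw(K_{5}) = 4. Therefore the treewidth is 4.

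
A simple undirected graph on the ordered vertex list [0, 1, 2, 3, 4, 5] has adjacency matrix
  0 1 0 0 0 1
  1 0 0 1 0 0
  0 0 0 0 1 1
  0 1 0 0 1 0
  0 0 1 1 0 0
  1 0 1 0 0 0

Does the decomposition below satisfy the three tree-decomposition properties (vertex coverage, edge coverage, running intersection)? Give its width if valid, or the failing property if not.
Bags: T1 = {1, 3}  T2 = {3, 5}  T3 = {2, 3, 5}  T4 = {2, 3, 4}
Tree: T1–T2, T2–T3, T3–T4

No — vertex 0 appears in no bag.

A tree decomposition must satisfy three properties: every vertex lies in some bag; for every edge, both endpoints lie together in some bag; and for every vertex, the bags containing it form a connected subtree. Here vertex 0 appears in no bag, so the decomposition is invalid.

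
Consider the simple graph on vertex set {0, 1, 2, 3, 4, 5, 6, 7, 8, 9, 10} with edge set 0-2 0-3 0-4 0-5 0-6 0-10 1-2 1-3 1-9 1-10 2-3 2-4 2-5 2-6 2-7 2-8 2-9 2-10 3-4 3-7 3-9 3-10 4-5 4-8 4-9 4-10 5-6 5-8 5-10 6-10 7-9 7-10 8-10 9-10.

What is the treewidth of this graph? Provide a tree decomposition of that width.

The largest bag has 5 vertices, giving width 4; this decomposition certifies tw(G) ≤ 4. On the other hand G contains the 5-clique {2, 4, 5, 8, 10}. A clique must lie in a single bag of any decomposition, so no decomposition can have width below 4. Therefore the treewidth is 4.

Treewidth 4.
One such decomposition:
Bags: B1 = {2, 3, 4, 9, 10}  B2 = {0, 2, 3, 4, 10}  B3 = {0, 2, 4, 5, 10}  B4 = {2, 4, 5, 8, 10}  B5 = {0, 2, 5, 6, 10}  B6 = {2, 3, 7, 9, 10}  B7 = {1, 2, 3, 9, 10}
Tree: B1–B2, B2–B3, B3–B4, B3–B5, B1–B6, B1–B7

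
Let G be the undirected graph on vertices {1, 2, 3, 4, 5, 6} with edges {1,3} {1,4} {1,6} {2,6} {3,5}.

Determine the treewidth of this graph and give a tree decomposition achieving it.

Every bag has size at most 2, so the width is 2 − 1 = 1 and tw(G) ≤ 1. Any graph with an edge has treewidth ≥ 1, and G has the edge 1–6. The upper and lower bounds meet at 1, so that is the treewidth.

Treewidth 1.
Bags: B1 = {1, 6}  B2 = {1, 3}  B3 = {3, 5}  B4 = {2, 6}  B5 = {1, 4}
Tree: B1–B2, B2–B3, B1–B4, B1–B5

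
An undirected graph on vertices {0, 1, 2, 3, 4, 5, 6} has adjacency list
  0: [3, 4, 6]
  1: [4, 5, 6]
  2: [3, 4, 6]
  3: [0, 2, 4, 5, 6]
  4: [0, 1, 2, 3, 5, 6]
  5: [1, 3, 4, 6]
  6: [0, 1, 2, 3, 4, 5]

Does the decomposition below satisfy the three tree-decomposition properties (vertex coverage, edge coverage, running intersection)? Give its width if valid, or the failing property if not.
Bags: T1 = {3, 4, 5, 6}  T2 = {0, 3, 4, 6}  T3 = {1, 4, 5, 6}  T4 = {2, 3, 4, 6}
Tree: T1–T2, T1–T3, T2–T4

Every vertex of G appears in some bag (union = {0, 1, 2, 3, 4, 5, 6}); every edge is covered by a bag; and for each vertex v the set of bags containing v is connected in the bag tree. The decomposition is therefore valid. The largest bag has 4 vertices, so the width is 3.

Yes; width 3.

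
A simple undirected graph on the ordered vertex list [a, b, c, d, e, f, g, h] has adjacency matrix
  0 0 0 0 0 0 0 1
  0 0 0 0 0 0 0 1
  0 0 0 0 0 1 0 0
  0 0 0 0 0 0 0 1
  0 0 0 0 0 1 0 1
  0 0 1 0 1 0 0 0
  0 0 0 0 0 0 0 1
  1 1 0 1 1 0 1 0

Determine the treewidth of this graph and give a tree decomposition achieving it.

Every bag has size at most 2, so the width is 2 − 1 = 1 and tw(G) ≤ 1. Since G has at least one edge (e.g. f–e), it is not an edgeless graph, so tw(G) ≥ 1. Combining the bounds, tw(G) = 1.

Treewidth 1.
One optimal decomposition is:
Bags: B1 = {e, f}  B2 = {e, h}  B3 = {b, h}  B4 = {a, h}  B5 = {d, h}  B6 = {c, f}  B7 = {g, h}
Tree: B1–B2, B2–B3, B3–B4, B2–B5, B1–B6, B3–B7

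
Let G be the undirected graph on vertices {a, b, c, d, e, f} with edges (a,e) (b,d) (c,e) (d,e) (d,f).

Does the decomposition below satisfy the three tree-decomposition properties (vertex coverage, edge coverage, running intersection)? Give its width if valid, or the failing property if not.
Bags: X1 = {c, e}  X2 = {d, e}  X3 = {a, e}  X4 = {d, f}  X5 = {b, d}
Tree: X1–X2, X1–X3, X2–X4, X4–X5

Yes; width 1.

Checking the three conditions: (i) the bags cover all of {a, b, c, d, e, f}; (ii) for each edge, some bag contains both endpoints; (iii) the bags containing any fixed vertex form a subtree. All hold, so the decomposition is valid with width 2 − 1 = 1.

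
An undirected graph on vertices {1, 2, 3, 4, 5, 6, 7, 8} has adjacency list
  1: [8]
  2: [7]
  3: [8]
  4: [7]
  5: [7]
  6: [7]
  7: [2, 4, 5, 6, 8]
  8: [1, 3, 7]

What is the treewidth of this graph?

1

A width-1 tree decomposition is:
Bags: B1 = {7, 8}  B2 = {6, 7}  B3 = {4, 7}  B4 = {3, 8}  B5 = {2, 7}  B6 = {5, 7}  B7 = {1, 8}
Tree: B1–B2, B1–B3, B1–B4, B2–B5, B3–B6, B1–B7
Each bag holds 2 vertices, so the decomposition has width 1, which upper-bounds the treewidth. G has an edge, so its treewidth is at least 1. The upper and lower bounds meet at 1, so that is the treewidth.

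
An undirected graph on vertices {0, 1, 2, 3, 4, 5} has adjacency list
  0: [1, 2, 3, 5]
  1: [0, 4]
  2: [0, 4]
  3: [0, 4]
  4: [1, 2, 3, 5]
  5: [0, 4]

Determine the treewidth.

2

A width-2 tree decomposition is:
Bags: B1 = {0, 1, 4}  B2 = {0, 2, 4}  B3 = {0, 4, 5}  B4 = {0, 3, 4}
Tree: B1–B2, B2–B3, B3–B4
Every bag has size at most 3, so the width is 3 − 1 = 2 and tw(G) ≤ 2. For the lower bound, G contains the cycle 0–1–4–2–0, so G is not a forest; only forests have treewidth ≤ 1, hence tw(G) ≥ 2. Combining the bounds, tw(G) = 2.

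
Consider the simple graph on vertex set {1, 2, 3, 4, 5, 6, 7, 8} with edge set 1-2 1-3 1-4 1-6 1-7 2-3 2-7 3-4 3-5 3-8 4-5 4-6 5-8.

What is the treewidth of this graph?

2

A width-2 tree decomposition is:
Bags: B1 = {1, 3, 4}  B2 = {1, 4, 6}  B3 = {1, 2, 3}  B4 = {1, 2, 7}  B5 = {3, 4, 5}  B6 = {3, 5, 8}
Tree: B1–B2, B1–B3, B3–B4, B1–B5, B5–B6
Every bag has size at most 3, so the width is 3 − 1 = 2 and tw(G) ≤ 2. On the other hand G contains the 3-clique {3, 5, 8}. A clique must lie in a single bag of any decomposition, so no decomposition can have width below 2. Hence tw(G) = 2 exactly.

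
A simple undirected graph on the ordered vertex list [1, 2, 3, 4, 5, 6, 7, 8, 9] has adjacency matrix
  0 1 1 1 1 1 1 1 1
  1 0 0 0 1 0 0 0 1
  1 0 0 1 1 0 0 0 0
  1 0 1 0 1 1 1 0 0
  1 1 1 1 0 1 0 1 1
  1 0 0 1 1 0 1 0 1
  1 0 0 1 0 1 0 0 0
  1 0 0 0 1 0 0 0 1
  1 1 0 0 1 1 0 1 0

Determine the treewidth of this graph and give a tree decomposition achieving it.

Every bag has size at most 4, so the width is 4 − 1 = 3 and tw(G) ≤ 3. For the lower bound, the 4 vertices {1, 5, 8, 9} are pairwise adjacent, and any tree decomposition puts a clique entirely inside one bag — forcing width ≥ 3. Hence tw(G) = 3 exactly.

Treewidth 3.
One such decomposition:
Bags: B1 = {1, 5, 6, 9}  B2 = {1, 4, 5, 6}  B3 = {1, 4, 6, 7}  B4 = {1, 5, 8, 9}  B5 = {1, 3, 4, 5}  B6 = {1, 2, 5, 9}
Tree: B1–B2, B2–B3, B1–B4, B2–B5, B1–B6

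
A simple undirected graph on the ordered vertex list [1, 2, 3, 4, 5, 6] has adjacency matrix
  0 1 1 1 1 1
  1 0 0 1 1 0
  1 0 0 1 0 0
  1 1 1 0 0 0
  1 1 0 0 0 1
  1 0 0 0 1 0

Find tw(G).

A width-2 tree decomposition is:
Bags: B1 = {1, 2, 5}  B2 = {1, 2, 4}  B3 = {1, 5, 6}  B4 = {1, 3, 4}
Tree: B1–B2, B1–B3, B2–B4
The largest bag has 3 vertices, giving width 2; this decomposition certifies tw(G) ≤ 2. On the other hand G contains the 3-clique {1, 2, 4}. A clique must lie in a single bag of any decomposition, so no decomposition can have width below 2. Combining the bounds, tw(G) = 2.

2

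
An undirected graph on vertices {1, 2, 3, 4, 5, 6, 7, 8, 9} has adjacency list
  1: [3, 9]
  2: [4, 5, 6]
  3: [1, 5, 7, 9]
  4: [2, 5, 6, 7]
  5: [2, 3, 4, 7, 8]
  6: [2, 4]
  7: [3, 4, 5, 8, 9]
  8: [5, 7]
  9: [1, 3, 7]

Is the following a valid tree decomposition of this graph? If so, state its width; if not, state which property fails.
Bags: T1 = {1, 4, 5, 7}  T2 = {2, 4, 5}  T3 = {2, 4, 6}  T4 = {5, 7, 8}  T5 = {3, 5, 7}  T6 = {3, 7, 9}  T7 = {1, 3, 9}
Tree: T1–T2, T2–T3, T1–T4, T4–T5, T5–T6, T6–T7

A tree decomposition must satisfy three properties: every vertex lies in some bag; for every edge, both endpoints lie together in some bag; and for every vertex, the bags containing it form a connected subtree. Here bags containing vertex 1 are not connected in the tree, so the decomposition is invalid.

No — bags containing vertex 1 are not connected in the tree.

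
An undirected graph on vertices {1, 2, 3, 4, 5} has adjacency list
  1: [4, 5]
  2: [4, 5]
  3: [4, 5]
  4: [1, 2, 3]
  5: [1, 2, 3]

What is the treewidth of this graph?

A width-2 tree decomposition is:
Bags: B1 = {3, 4, 5}  B2 = {2, 4, 5}  B3 = {1, 4, 5}
Tree: B1–B2, B2–B3
Each bag holds 3 vertices, so the decomposition has width 2, which upper-bounds the treewidth. The edges 5–3–4–2–5 form a cycle, so G is not a tree and its treewidth is at least 2. Therefore the treewidth is 2.

2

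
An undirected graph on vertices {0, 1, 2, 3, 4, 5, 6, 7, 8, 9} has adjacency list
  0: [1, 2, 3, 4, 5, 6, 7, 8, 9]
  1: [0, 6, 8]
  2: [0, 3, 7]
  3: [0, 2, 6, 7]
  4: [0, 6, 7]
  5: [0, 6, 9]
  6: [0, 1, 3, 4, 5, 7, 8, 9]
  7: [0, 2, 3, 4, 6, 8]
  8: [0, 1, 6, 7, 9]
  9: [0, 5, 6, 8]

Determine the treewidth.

3

A width-3 tree decomposition is:
Bags: B1 = {0, 3, 6, 7}  B2 = {0, 6, 7, 8}  B3 = {0, 4, 6, 7}  B4 = {0, 1, 6, 8}  B5 = {0, 2, 3, 7}  B6 = {0, 6, 8, 9}  B7 = {0, 5, 6, 9}
Tree: B1–B2, B2–B3, B2–B4, B1–B5, B2–B6, B6–B7
The largest bag has 4 vertices, giving width 3; this decomposition certifies tw(G) ≤ 3. On the other hand G contains the 4-clique {0, 2, 3, 7}. A clique must lie in a single bag of any decomposition, so no decomposition can have width below 3. The upper and lower bounds meet at 3, so that is the treewidth.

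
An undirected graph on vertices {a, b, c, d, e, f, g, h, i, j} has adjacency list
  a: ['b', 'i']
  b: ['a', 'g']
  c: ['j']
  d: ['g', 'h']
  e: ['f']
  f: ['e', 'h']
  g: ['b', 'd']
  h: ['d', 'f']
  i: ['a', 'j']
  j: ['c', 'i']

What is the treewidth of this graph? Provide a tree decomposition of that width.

Each bag holds 2 vertices, so the decomposition has width 1, which upper-bounds the treewidth. G has an edge, so its treewidth is at least 1. Therefore the treewidth is 1.

Treewidth 1.
Bags: B1 = {e, f}  B2 = {f, h}  B3 = {d, h}  B4 = {d, g}  B5 = {b, g}  B6 = {a, b}  B7 = {a, i}  B8 = {i, j}  B9 = {c, j}
Tree: B1–B2, B2–B3, B3–B4, B4–B5, B5–B6, B6–B7, B7–B8, B8–B9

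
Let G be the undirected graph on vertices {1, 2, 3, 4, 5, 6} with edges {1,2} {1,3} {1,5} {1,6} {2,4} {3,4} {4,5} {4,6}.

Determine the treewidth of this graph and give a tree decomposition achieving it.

Treewidth 2.
Bags: B1 = {1, 4, 5}  B2 = {1, 3, 4}  B3 = {1, 2, 4}  B4 = {1, 4, 6}
Tree: B1–B2, B2–B3, B3–B4

Every bag has size at most 3, so the width is 3 − 1 = 2 and tw(G) ≤ 2. The edges 5–4–3–1–5 form a cycle, so G is not a tree and its treewidth is at least 2. Hence tw(G) = 2 exactly.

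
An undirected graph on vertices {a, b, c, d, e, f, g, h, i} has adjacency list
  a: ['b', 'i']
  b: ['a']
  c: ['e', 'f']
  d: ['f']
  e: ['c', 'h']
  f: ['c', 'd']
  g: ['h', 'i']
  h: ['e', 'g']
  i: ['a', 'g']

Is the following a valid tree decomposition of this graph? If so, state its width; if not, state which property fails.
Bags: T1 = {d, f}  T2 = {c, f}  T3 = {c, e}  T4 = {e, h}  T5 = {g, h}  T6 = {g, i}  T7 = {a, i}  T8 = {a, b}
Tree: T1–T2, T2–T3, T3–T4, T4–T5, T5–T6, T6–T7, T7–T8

Yes; width 1.

Every vertex of G appears in some bag (union = {a, b, c, d, e, f, g, h, i}); every edge is covered by a bag; and for each vertex v the set of bags containing v is connected in the bag tree. The decomposition is therefore valid. The largest bag has 2 vertices, so the width is 1.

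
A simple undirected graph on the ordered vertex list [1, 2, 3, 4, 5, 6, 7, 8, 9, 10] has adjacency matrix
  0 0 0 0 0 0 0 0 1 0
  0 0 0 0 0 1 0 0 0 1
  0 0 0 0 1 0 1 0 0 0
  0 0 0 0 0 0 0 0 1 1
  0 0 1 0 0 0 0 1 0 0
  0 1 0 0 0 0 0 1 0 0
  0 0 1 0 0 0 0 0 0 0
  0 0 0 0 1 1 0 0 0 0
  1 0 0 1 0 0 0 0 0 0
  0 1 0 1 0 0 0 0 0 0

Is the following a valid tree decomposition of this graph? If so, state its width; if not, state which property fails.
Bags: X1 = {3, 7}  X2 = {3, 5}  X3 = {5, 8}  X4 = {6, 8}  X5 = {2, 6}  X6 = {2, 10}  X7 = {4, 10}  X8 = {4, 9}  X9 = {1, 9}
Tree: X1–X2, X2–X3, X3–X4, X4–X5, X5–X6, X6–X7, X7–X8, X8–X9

Checking the three conditions: (i) the bags cover all of {1, 2, 3, 4, 5, 6, 7, 8, 9, 10}; (ii) for each edge, some bag contains both endpoints; (iii) the bags containing any fixed vertex form a subtree. All hold, so the decomposition is valid with width 2 − 1 = 1.

Yes; width 1.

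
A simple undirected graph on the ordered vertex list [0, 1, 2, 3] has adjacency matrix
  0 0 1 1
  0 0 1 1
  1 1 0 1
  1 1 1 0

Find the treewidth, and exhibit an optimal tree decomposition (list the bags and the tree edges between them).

The largest bag has 3 vertices, giving width 2; this decomposition certifies tw(G) ≤ 2. On the other hand G contains the 3-clique {0, 2, 3}. A clique must lie in a single bag of any decomposition, so no decomposition can have width below 2. The upper and lower bounds meet at 2, so that is the treewidth.

Treewidth 2.
Bags: B1 = {0, 2, 3}  B2 = {1, 2, 3}
Tree: B1–B2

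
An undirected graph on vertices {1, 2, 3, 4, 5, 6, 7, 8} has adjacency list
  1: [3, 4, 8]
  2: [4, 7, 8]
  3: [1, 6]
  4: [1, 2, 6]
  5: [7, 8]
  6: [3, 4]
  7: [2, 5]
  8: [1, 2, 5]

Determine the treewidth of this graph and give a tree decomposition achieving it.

The largest bag has 3 vertices, giving width 2; this decomposition certifies tw(G) ≤ 2. Since 7–5–8–2–7 is a cycle in G, G is not acyclic. Forests are exactly the graphs of treewidth ≤ 1, so tw(G) ≥ 2. Hence tw(G) = 2 exactly.

Treewidth 2.
One optimal decomposition is:
Bags: B1 = {2, 5, 7}  B2 = {2, 5, 8}  B3 = {2, 4, 8}  B4 = {1, 4, 8}  B5 = {1, 4, 6}  B6 = {1, 3, 6}
Tree: B1–B2, B2–B3, B3–B4, B4–B5, B5–B6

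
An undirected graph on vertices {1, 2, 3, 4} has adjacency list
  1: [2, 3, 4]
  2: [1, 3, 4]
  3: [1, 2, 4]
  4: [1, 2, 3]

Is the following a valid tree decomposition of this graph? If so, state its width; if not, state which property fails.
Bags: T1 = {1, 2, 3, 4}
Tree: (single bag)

Every vertex of G appears in some bag (union = {1, 2, 3, 4}); every edge is covered by a bag; and for each vertex v the set of bags containing v is connected in the bag tree. The decomposition is therefore valid. The largest bag has 4 vertices, so the width is 3.

Yes; width 3.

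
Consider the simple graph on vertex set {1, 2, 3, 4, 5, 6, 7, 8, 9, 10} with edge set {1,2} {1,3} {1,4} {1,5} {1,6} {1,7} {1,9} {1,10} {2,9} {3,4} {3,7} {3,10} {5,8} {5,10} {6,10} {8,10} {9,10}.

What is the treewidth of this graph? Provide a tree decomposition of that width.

Treewidth 2.
One such decomposition:
Bags: B1 = {1, 3, 7}  B2 = {1, 3, 10}  B3 = {1, 5, 10}  B4 = {1, 9, 10}  B5 = {1, 6, 10}  B6 = {1, 3, 4}  B7 = {1, 2, 9}  B8 = {5, 8, 10}
Tree: B1–B2, B2–B3, B2–B4, B4–B5, B2–B6, B4–B7, B3–B8

The largest bag has 3 vertices, giving width 2; this decomposition certifies tw(G) ≤ 2. For the lower bound, the 3 vertices {5, 8, 10} are pairwise adjacent, and any tree decomposition puts a clique entirely inside one bag — forcing width ≥ 2. Hence tw(G) = 2 exactly.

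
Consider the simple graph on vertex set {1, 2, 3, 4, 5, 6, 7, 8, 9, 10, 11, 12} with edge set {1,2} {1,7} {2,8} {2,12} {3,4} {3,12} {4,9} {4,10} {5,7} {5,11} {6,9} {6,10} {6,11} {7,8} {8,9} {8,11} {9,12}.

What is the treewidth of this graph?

3

A width-3 tree decomposition is:
Bags: B1 = {3, 4, 10, 12}  B2 = {4, 9, 10, 12}  B3 = {6, 9, 10, 12}  B4 = {2, 6, 9, 12}  B5 = {2, 6, 8, 9}  B6 = {2, 6, 8, 11}  B7 = {1, 2, 8, 11}  B8 = {1, 7, 8, 11}  B9 = {1, 5, 7, 11}
Tree: B1–B2, B2–B3, B3–B4, B4–B5, B5–B6, B6–B7, B7–B8, B8–B9
The largest bag has 4 vertices, giving width 3; this decomposition certifies tw(G) ≤ 3. For the lower bound: the 4 vertex sets {3,4,10}, {12}, {9}, {2,6,8,11} are disjoint, each induces a connected subgraph, and every pair is joined by at least one edge of G. Contracting each set to a single vertex therefore yields K_{4} as a minor, and since treewidth is minor-monotone, tw(G) ≥ tw(K_{4}) = 3. The upper and lower bounds meet at 3, so that is the treewidth.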